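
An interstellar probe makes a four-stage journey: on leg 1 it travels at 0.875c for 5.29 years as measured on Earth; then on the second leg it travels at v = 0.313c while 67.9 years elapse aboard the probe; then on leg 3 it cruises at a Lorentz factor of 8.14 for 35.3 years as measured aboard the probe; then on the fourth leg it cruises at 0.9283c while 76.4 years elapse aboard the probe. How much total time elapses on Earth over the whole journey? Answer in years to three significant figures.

Leg 1: 5.29 years is already measured on Earth.
Leg 2: γ = 1/√(1 − 0.313²) = 1/√0.9020 = 1.053; Δt_2 = 1.053 × 67.9 = 71.49 years.
Leg 3: γ = 8.14; Δt_3 = 8.140 × 35.3 = 287.3 years.
Leg 4: γ = 1/√(1 − 0.9283²) = 1/√0.1383 = 2.689; Δt_4 = 2.689 × 76.4 = 205.5 years.
Total: 5.290 + 71.49 + 287.3 + 205.5 years.

Δt = 570 years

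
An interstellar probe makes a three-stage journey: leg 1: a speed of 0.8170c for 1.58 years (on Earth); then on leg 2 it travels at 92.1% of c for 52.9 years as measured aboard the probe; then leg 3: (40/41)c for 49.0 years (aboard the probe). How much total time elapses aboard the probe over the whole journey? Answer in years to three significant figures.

τ = 103 years

Leg 1: γ = 1/√(1 − 0.8170²) = 1/√0.3325 = 1.734; τ_1 = 1.58/1.734 = 0.9111 years.
Leg 2: 52.9 years is already measured aboard the probe.
Leg 3: 49.0 years is already measured aboard the probe.
Total: 0.9111 + 52.90 + 49.00 years.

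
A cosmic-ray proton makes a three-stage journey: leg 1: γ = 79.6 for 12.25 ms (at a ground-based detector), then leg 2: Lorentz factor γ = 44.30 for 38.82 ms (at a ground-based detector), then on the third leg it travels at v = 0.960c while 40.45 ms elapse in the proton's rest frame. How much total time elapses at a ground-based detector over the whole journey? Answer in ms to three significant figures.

Leg 1: 12.25 ms is already measured at a ground-based detector.
Leg 2: 38.82 ms is already measured at a ground-based detector.
Leg 3: γ = 1/√(1 − 0.960²) = 1/√0.07840 = 3.571; Δt_3 = 3.571 × 40.45 = 144.5 ms.
Total: 12.25 + 38.82 + 144.5 ms.

Δt = 196 ms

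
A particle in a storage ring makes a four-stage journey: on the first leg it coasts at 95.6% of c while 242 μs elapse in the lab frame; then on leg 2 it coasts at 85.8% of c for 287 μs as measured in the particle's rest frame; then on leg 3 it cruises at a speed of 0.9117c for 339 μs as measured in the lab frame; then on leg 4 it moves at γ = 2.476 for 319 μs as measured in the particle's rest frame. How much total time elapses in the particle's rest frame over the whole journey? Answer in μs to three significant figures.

τ = 816 μs

Leg 1: β = 0.956; γ = 1/√(1 − 0.956²) = 1/√0.08606 = 3.409; τ_1 = 242/3.409 = 70.99 μs.
Leg 2: 287 μs is already measured in the particle's rest frame.
Leg 3: γ = 1/√(1 − 0.9117²) = 1/√0.1688 = 2.434; τ_3 = 339/2.434 = 139.3 μs.
Leg 4: 319 μs is already measured in the particle's rest frame.
Total: 70.99 + 287.0 + 139.3 + 319.0 μs.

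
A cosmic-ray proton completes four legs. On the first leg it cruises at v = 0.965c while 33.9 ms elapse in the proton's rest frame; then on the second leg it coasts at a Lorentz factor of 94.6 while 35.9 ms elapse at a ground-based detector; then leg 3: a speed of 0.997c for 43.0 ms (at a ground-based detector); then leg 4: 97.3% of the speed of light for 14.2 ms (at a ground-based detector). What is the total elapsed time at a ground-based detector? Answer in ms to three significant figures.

Leg 1: γ = 1/√(1 − 0.965²) = 1/√0.06878 = 3.813; Δt_1 = 3.813 × 33.9 = 129.3 ms.
Leg 2: 35.9 ms is already measured at a ground-based detector.
Leg 3: 43.0 ms is already measured at a ground-based detector.
Leg 4: 14.2 ms is already measured at a ground-based detector.
Total: 129.3 + 35.90 + 43.00 + 14.20 ms.

Δt = 222 ms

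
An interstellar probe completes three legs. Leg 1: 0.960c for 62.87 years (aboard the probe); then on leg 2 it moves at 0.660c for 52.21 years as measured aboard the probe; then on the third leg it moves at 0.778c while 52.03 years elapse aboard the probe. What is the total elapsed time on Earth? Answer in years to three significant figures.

Leg 1: γ = 1/√(1 − 0.960²) = 25/7 ≈ 3.571; Δt_1 = 3.571 × 62.87 = 224.5 years.
Leg 2: γ = 1/√(1 − 0.660²) = 1/√0.5644 = 1.331; Δt_2 = 1.331 × 52.21 = 69.50 years.
Leg 3: γ = 1/√(1 − 0.778²) = 1/√0.3947 = 1.592; Δt_3 = 1.592 × 52.03 = 82.82 years.
Total: 224.5 + 69.50 + 82.82 years.

Δt = 377 years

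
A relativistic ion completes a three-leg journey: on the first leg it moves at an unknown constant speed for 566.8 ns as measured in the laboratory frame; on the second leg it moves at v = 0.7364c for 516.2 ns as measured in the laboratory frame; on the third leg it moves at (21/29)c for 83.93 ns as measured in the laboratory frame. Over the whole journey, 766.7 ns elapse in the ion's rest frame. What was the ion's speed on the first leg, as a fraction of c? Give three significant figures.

β = 0.773

Leg 1: speed unknown; τ_1 = 566.8/γ_1.
Leg 2: γ = 1/√(1 − 0.7364²) = 1/√0.4577 = 1.478; τ_2 = 516.2/1.478 = 349.2 ns.
Leg 3: γ = 1/√(1 − (21/29)²) = 29/20 = 1.450; τ_3 = 83.93/1.450 = 57.88 ns.
Total proper time: τ_1 + 349.2 + 57.88 = 766.7, so τ_1 = 766.7 − 407.1 = 359.6 ns.
γ_1 = 566.8/359.6 = 1.576; β = √(1 − 1/γ²) = √0.5975.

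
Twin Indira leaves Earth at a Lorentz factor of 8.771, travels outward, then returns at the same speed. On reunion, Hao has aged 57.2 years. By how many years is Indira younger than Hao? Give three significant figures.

Δt − τ = 50.7 years

γ = 8.771
Indira's elapsed proper time: τ = 57.2/8.771 = 6.521 years.
Age gap = Δt − τ = 57.2 − 6.521 years.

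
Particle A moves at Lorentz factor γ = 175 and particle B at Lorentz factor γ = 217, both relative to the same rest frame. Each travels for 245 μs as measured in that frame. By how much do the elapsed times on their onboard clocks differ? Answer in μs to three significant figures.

A: γ = 175; τ_A = 245/175.0 = 1.400 μs.
B: γ = 217; τ_B = 245/217.0 = 1.129 μs.

|τ_A − τ_B| = 0.271 μs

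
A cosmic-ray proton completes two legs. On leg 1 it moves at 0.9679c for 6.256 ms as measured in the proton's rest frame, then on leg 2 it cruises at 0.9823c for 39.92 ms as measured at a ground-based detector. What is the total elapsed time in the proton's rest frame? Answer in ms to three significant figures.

Leg 1: 6.256 ms is already measured in the proton's rest frame.
Leg 2: γ = 1/√(1 − 0.9823²) = 1/√0.03509 = 5.339; τ_2 = 39.92/5.339 = 7.478 ms.
Total: 6.256 + 7.478 ms.

τ = 13.7 ms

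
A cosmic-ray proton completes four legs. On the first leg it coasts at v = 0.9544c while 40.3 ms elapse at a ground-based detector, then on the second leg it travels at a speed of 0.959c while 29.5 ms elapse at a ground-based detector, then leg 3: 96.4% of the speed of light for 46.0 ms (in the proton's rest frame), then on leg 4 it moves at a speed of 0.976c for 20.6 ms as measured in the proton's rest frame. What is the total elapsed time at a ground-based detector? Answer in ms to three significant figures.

Δt = 337 ms

Leg 1: 40.3 ms is already measured at a ground-based detector.
Leg 2: 29.5 ms is already measured at a ground-based detector.
Leg 3: β = 0.964; γ = 1/√(1 − 0.964²) = 1/√0.07070 = 3.761; Δt_3 = 3.761 × 46.0 = 173.0 ms.
Leg 4: γ = 1/√(1 − 0.976²) = 1/√0.04742 = 4.592; Δt_4 = 4.592 × 20.6 = 94.59 ms.
Total: 40.30 + 29.50 + 173.0 + 94.59 ms.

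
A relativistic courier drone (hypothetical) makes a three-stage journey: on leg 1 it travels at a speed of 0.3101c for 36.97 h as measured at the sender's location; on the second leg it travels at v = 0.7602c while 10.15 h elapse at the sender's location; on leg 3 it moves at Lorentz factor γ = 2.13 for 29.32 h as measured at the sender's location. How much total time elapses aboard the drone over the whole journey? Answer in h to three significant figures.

τ = 55.5 h

Leg 1: γ = 1/√(1 − 0.3101²) = 1/√0.9038 = 1.052; τ_1 = 36.97/1.052 = 35.15 h.
Leg 2: γ = 1/√(1 − 0.7602²) = 1/√0.4221 = 1.539; τ_2 = 10.15/1.539 = 6.594 h.
Leg 3: γ = 2.13; τ_3 = 29.32/2.130 = 13.77 h.
Total: 35.15 + 6.594 + 13.77 h.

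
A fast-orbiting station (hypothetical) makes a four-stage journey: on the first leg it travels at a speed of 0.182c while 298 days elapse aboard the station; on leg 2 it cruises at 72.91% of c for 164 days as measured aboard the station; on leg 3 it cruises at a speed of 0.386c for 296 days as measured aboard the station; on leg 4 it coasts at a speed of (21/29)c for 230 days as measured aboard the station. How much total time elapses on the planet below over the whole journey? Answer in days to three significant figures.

Δt = 1200 days

Leg 1: γ = 1/√(1 − 0.182²) = 1/√0.9669 = 1.017; Δt_1 = 1.017 × 298 = 303.1 days.
Leg 2: β = 0.7291; γ = 1/√(1 − 0.7291²) = 1/√0.4684 = 1.461; Δt_2 = 1.461 × 164 = 239.6 days.
Leg 3: γ = 1/√(1 − 0.386²) = 1/√0.8510 = 1.084; Δt_3 = 1.084 × 296 = 320.9 days.
Leg 4: γ = 1/√(1 − (21/29)²) = 29/20 = 1.450; Δt_4 = 1.450 × 230 = 333.5 days.
Total: 303.1 + 239.6 + 320.9 + 333.5 days.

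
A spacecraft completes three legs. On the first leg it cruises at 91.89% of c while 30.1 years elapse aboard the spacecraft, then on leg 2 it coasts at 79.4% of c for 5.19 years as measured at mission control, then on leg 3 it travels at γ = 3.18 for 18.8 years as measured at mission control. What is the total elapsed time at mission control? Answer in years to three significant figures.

Leg 1: β = 0.9189; γ = 1/√(1 − 0.9189²) = 1/√0.1556 = 2.535; Δt_1 = 2.535 × 30.1 = 76.30 years.
Leg 2: 5.19 years is already measured at mission control.
Leg 3: 18.8 years is already measured at mission control.
Total: 76.30 + 5.190 + 18.80 years.

Δt = 100 years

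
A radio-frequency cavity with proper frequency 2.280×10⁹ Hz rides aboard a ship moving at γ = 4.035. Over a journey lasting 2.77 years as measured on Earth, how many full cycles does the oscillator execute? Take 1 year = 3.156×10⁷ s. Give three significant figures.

N = 4.94×10¹⁶

γ = 4.035
The oscillator's own cycle count is N = f × τ where τ is the proper time on the ship. τ = Δt/γ = 2.77/4.035 = 0.6865 years = 2.167×10⁷ s.
N = 2.280×10⁹ × 2.167×10⁷ = 4.940×10¹⁶.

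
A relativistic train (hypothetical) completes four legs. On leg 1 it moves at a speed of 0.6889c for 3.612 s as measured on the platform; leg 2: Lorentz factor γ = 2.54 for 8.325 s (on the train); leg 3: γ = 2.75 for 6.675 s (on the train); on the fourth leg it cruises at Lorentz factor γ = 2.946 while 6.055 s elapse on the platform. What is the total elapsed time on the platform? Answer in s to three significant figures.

Leg 1: 3.612 s is already measured on the platform.
Leg 2: γ = 2.54; Δt_2 = 2.540 × 8.325 = 21.15 s.
Leg 3: γ = 2.75; Δt_3 = 2.750 × 6.675 = 18.36 s.
Leg 4: 6.055 s is already measured on the platform.
Total: 3.612 + 21.15 + 18.36 + 6.055 s.

Δt = 49.2 s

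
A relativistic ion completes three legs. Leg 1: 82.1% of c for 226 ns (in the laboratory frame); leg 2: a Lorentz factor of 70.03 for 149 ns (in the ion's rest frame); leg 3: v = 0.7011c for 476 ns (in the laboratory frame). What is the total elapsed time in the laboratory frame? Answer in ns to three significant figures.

Leg 1: 226 ns is already measured in the laboratory frame.
Leg 2: γ = 70.03; Δt_2 = 70.03 × 149 = 1.043×10⁴ ns.
Leg 3: 476 ns is already measured in the laboratory frame.
Total: 226.0 + 1.043×10⁴ + 476.0 ns.

Δt = 1.11×10⁴ ns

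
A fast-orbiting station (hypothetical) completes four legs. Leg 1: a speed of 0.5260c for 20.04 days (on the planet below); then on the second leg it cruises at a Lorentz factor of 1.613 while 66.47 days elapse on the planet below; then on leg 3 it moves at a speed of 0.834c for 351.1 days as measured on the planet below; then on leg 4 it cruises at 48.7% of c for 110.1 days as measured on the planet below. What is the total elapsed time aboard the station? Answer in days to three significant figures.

Leg 1: γ = 1/√(1 − 0.5260²) = 1/√0.7233 = 1.176; τ_1 = 20.04/1.176 = 17.04 days.
Leg 2: γ = 1.613; τ_2 = 66.47/1.613 = 41.21 days.
Leg 3: γ = 1/√(1 − 0.834²) = 1/√0.3044 = 1.812; τ_3 = 351.1/1.812 = 193.7 days.
Leg 4: β = 0.487; γ = 1/√(1 − 0.487²) = 1/√0.7628 = 1.145; τ_4 = 110.1/1.145 = 96.16 days.
Total: 17.04 + 41.21 + 193.7 + 96.16 days.

τ = 348 days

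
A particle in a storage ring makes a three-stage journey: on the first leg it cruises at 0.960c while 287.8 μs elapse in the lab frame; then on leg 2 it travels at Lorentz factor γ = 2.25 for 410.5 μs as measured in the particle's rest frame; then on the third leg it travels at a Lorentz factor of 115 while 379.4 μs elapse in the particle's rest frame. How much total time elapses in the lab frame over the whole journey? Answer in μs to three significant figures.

Δt = 4.48×10⁴ μs

Leg 1: 287.8 μs is already measured in the lab frame.
Leg 2: γ = 2.25; Δt_2 = 2.250 × 410.5 = 923.6 μs.
Leg 3: γ = 115; Δt_3 = 115.0 × 379.4 = 4.363×10⁴ μs.
Total: 287.8 + 923.6 + 4.363×10⁴ μs.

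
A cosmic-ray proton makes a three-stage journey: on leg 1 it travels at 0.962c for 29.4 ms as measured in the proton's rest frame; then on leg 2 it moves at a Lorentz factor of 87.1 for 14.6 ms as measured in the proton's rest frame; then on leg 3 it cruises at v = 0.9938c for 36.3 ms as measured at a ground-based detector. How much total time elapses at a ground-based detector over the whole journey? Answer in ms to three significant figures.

Δt = 1420 ms

Leg 1: γ = 1/√(1 − 0.962²) = 1/√0.07456 = 3.662; Δt_1 = 3.662 × 29.4 = 107.7 ms.
Leg 2: γ = 87.1; Δt_2 = 87.10 × 14.6 = 1272 ms.
Leg 3: 36.3 ms is already measured at a ground-based detector.
Total: 107.7 + 1272 + 36.30 ms.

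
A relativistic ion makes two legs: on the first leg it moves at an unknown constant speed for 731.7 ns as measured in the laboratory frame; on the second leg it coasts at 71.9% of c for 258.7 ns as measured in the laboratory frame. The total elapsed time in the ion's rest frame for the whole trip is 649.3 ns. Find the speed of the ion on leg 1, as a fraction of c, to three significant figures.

β = 0.767

Leg 1: speed unknown; τ_1 = 731.7/γ_1.
Leg 2: β = 0.719; γ = 1/√(1 − 0.719²) = 1/√0.4830 = 1.439; τ_2 = 258.7/1.439 = 179.8 ns.
Total proper time: τ_1 + 179.8 = 649.3, so τ_1 = 649.3 − 179.8 = 469.5 ns.
γ_1 = 731.7/469.5 = 1.558; β = √(1 − 1/γ²) = √0.5883.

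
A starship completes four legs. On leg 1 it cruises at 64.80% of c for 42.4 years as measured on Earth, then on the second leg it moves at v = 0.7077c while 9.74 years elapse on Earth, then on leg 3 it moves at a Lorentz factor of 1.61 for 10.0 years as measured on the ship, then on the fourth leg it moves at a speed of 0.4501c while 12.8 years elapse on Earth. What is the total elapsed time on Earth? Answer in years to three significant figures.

Leg 1: 42.4 years is already measured on Earth.
Leg 2: 9.74 years is already measured on Earth.
Leg 3: γ = 1.61; Δt_3 = 1.610 × 10.0 = 16.10 years.
Leg 4: 12.8 years is already measured on Earth.
Total: 42.40 + 9.740 + 16.10 + 12.80 years.

Δt = 81.0 years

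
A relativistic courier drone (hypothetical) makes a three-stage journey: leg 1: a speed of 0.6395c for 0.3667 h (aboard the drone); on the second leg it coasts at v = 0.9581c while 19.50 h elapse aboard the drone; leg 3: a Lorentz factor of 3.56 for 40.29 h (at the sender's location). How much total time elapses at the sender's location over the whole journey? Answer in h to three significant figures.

Leg 1: γ = 1/√(1 − 0.6395²) = 1/√0.5910 = 1.301; Δt_1 = 1.301 × 0.3667 = 0.4770 h.
Leg 2: γ = 1/√(1 − 0.9581²) = 1/√0.08204 = 3.491; Δt_2 = 3.491 × 19.50 = 68.08 h.
Leg 3: 40.29 h is already measured at the sender's location.
Total: 0.4770 + 68.08 + 40.29 h.

Δt = 109 h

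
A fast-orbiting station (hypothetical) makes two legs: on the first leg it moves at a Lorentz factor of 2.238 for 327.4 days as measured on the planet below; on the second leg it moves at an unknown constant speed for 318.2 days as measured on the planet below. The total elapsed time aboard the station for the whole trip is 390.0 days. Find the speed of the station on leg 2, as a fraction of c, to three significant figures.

Leg 1: γ = 2.238; τ_1 = 327.4/2.238 = 146.3 days.
Leg 2: speed unknown; τ_2 = 318.2/γ_2.
Total proper time: 146.3 + τ_2 = 390.0, so τ_2 = 390.0 − 146.3 = 243.7 days.
γ_2 = 318.2/243.7 = 1.306; β = √(1 − 1/γ²) = √0.4134.

β = 0.643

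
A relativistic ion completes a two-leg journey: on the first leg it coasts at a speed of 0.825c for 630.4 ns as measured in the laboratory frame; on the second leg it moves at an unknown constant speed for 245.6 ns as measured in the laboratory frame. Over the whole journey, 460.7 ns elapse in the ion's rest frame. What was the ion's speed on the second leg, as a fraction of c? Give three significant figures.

β = 0.905

Leg 1: γ = 1/√(1 − 0.825²) = 1/√0.3194 = 1.769; τ_1 = 630.4/1.769 = 356.3 ns.
Leg 2: speed unknown; τ_2 = 245.6/γ_2.
Total proper time: 356.3 + τ_2 = 460.7, so τ_2 = 460.7 − 356.3 = 104.4 ns.
γ_2 = 245.6/104.4 = 2.352; β = √(1 − 1/γ²) = √0.8192.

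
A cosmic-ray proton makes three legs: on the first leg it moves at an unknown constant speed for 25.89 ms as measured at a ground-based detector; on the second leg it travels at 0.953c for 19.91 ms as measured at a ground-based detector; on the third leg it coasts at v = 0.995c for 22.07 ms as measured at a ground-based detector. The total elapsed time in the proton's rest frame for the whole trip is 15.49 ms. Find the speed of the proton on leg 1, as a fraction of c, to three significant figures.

Leg 1: speed unknown; τ_1 = 25.89/γ_1.
Leg 2: γ = 1/√(1 − 0.953²) = 1/√0.09179 = 3.301; τ_2 = 19.91/3.301 = 6.032 ms.
Leg 3: γ = 1/√(1 − 0.995²) = 1/√0.009975 = 10.01; τ_3 = 22.07/10.01 = 2.204 ms.
Total proper time: τ_1 + 6.032 + 2.204 = 15.49, so τ_1 = 15.49 − 8.236 = 7.254 ms.
γ_1 = 25.89/7.254 = 3.569; β = √(1 − 1/γ²) = √0.9215.

β = 0.960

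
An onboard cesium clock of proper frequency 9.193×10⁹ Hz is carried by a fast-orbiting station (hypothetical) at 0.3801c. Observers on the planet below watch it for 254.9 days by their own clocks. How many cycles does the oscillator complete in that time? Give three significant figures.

N = 1.87×10¹⁷

γ = 1/√(1 − 0.3801²) = 1/√0.8555 = 1.081
During 254.9 days of lab time, the oscillator's proper time advances by τ = Δt/γ = 254.9/1.081 = 235.8 days = 2.037×10⁷ s.
N = f × τ = 9.193×10⁹ × 2.037×10⁷ = 1.873×10¹⁷.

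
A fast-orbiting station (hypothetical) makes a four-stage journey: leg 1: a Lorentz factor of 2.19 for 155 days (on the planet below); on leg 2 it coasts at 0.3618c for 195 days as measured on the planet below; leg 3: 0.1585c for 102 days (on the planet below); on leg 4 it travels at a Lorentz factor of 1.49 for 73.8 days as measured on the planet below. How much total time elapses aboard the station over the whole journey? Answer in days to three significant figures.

τ = 403 days

Leg 1: γ = 2.19; τ_1 = 155/2.190 = 70.78 days.
Leg 2: γ = 1/√(1 − 0.3618²) = 1/√0.8691 = 1.073; τ_2 = 195/1.073 = 181.8 days.
Leg 3: γ = 1/√(1 − 0.1585²) = 1/√0.9749 = 1.013; τ_3 = 102/1.013 = 100.7 days.
Leg 4: γ = 1.49; τ_4 = 73.8/1.490 = 49.53 days.
Total: 70.78 + 181.8 + 100.7 + 49.53 days.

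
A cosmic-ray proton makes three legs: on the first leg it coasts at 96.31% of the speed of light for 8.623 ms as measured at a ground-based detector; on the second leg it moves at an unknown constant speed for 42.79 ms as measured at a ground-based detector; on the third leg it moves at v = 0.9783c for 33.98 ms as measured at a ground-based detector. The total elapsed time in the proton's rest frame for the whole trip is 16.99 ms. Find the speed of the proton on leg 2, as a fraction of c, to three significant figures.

Leg 1: β = 0.9631; γ = 1/√(1 − 0.9631²) = 1/√0.07244 = 3.715; τ_1 = 8.623/3.715 = 2.321 ms.
Leg 2: speed unknown; τ_2 = 42.79/γ_2.
Leg 3: γ = 1/√(1 − 0.9783²) = 1/√0.04293 = 4.826; τ_3 = 33.98/4.826 = 7.040 ms.
Total proper time: 2.321 + τ_2 + 7.040 = 16.99, so τ_2 = 16.99 − 9.361 = 7.629 ms.
γ_2 = 42.79/7.629 = 5.609; β = √(1 − 1/γ²) = √0.9682.

β = 0.984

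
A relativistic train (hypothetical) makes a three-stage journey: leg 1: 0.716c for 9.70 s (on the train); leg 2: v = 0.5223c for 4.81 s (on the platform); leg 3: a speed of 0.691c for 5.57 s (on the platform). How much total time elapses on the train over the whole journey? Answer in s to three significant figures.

τ = 17.8 s

Leg 1: 9.70 s is already measured on the train.
Leg 2: γ = 1/√(1 − 0.5223²) = 1/√0.7272 = 1.173; τ_2 = 4.81/1.173 = 4.102 s.
Leg 3: γ = 1/√(1 − 0.691²) = 1/√0.5225 = 1.383; τ_3 = 5.57/1.383 = 4.026 s.
Total: 9.700 + 4.102 + 4.026 s.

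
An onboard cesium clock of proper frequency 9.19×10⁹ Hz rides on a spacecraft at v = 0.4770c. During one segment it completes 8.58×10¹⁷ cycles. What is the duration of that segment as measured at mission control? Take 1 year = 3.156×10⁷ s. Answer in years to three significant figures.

Δt = 3.37 years

γ = 1/√(1 − 0.4770²) = 1/√0.7725 = 1.138
Proper time for N cycles: τ = N/f = 8.58×10¹⁷/(9.19×10⁹) = 9.336×10⁷ s = 2.958 years.
Lab-frame duration Δt = γτ = 1.138 × 2.958 = 3.366 years.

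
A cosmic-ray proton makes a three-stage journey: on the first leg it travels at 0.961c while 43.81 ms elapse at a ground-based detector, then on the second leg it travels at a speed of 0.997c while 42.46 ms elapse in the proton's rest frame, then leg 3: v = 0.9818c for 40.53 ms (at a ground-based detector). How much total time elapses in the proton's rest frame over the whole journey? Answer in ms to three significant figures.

τ = 62.3 ms

Leg 1: γ = 1/√(1 − 0.961²) = 1/√0.07648 = 3.616; τ_1 = 43.81/3.616 = 12.12 ms.
Leg 2: 42.46 ms is already measured in the proton's rest frame.
Leg 3: γ = 1/√(1 − 0.9818²) = 1/√0.03607 = 5.265; τ_3 = 40.53/5.265 = 7.697 ms.
Total: 12.12 + 42.46 + 7.697 ms.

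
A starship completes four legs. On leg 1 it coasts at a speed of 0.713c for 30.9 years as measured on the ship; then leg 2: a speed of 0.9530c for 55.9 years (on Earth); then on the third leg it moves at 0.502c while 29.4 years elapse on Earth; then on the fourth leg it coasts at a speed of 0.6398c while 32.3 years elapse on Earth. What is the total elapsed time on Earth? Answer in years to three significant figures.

Δt = 162 years

Leg 1: γ = 1/√(1 − 0.713²) = 1/√0.4916 = 1.426; Δt_1 = 1.426 × 30.9 = 44.07 years.
Leg 2: 55.9 years is already measured on Earth.
Leg 3: 29.4 years is already measured on Earth.
Leg 4: 32.3 years is already measured on Earth.
Total: 44.07 + 55.90 + 29.40 + 32.30 years.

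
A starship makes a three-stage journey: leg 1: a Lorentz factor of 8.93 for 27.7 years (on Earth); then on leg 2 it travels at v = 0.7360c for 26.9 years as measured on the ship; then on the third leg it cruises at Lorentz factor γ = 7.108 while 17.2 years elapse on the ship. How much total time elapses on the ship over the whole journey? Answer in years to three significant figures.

Leg 1: γ = 8.93; τ_1 = 27.7/8.930 = 3.102 years.
Leg 2: 26.9 years is already measured on the ship.
Leg 3: 17.2 years is already measured on the ship.
Total: 3.102 + 26.90 + 17.20 years.

τ = 47.2 years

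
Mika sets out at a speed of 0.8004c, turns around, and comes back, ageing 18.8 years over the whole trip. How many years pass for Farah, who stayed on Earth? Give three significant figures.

Δt = 31.4 years

γ = 1/√(1 − 0.8004²) = 1/√0.3594 = 1.668
Earth-frame duration is the dilated interval: Δt = γτ = 1.668 × 18.8 years.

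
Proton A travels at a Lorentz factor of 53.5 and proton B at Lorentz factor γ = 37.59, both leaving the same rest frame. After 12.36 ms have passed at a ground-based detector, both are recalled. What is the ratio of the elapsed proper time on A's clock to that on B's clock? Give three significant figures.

A: γ = 53.5. B: γ = 37.59.
τ_A/τ_B = γ_B/γ_A = 37.59/53.50 = 0.7026, so τ_A/τ_B = 0.7026.

τ_A/τ_B = 0.703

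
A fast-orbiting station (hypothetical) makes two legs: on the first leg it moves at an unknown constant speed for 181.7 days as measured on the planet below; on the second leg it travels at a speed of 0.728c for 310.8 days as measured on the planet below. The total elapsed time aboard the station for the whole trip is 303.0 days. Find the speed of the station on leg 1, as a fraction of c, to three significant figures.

Leg 1: speed unknown; τ_1 = 181.7/γ_1.
Leg 2: γ = 1/√(1 − 0.728²) = 1/√0.4700 = 1.459; τ_2 = 310.8/1.459 = 213.1 days.
Total proper time: τ_1 + 213.1 = 303.0, so τ_1 = 303.0 − 213.1 = 89.92 days.
γ_1 = 181.7/89.92 = 2.021; β = √(1 − 1/γ²) = √0.7551.

β = 0.869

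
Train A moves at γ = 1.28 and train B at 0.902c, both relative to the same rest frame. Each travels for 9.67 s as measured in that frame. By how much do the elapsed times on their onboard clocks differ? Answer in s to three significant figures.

A: γ = 1.28; τ_A = 9.67/1.280 = 7.555 s.
B: γ = 1/√(1 − 0.902²) = 1/√0.1864 = 2.316; τ_B = 9.67/2.316 = 4.175 s.

|τ_A − τ_B| = 3.38 s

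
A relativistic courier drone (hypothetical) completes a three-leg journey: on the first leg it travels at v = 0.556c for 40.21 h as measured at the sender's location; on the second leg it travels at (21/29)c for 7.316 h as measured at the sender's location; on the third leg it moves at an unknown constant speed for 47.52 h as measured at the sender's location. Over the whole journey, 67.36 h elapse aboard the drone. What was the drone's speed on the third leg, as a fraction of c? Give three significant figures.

β = 0.794

Leg 1: γ = 1/√(1 − 0.556²) = 1/√0.6909 = 1.203; τ_1 = 40.21/1.203 = 33.42 h.
Leg 2: γ = 1/√(1 − (21/29)²) = 29/20 = 1.450; τ_2 = 7.316/1.450 = 5.046 h.
Leg 3: speed unknown; τ_3 = 47.52/γ_3.
Total proper time: 33.42 + 5.046 + τ_3 = 67.36, so τ_3 = 67.36 − 38.47 = 28.89 h.
γ_3 = 47.52/28.89 = 1.645; β = √(1 − 1/γ²) = √0.6303.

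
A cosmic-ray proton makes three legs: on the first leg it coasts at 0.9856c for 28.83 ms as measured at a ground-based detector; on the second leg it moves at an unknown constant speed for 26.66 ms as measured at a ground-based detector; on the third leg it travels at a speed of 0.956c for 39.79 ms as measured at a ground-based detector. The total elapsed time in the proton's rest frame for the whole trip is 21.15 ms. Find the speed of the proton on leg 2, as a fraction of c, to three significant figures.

Leg 1: γ = 1/√(1 − 0.9856²) = 1/√0.02859 = 5.914; τ_1 = 28.83/5.914 = 4.875 ms.
Leg 2: speed unknown; τ_2 = 26.66/γ_2.
Leg 3: γ = 1/√(1 − 0.956²) = 1/√0.08606 = 3.409; τ_3 = 39.79/3.409 = 11.67 ms.
Total proper time: 4.875 + τ_2 + 11.67 = 21.15, so τ_2 = 21.15 − 16.55 = 4.602 ms.
γ_2 = 26.66/4.602 = 5.793; β = √(1 − 1/γ²) = √0.9702.

β = 0.985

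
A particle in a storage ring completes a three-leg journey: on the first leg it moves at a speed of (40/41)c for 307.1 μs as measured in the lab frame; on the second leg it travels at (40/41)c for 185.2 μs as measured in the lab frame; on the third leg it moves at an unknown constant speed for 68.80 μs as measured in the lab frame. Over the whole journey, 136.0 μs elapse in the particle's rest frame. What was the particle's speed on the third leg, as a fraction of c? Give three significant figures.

β = 0.914

Leg 1: γ = 1/√(1 − (40/41)²) = 41/9 ≈ 4.556; τ_1 = 307.1/4.556 = 67.41 μs.
Leg 2: γ = 1/√(1 − (40/41)²) = 41/9 ≈ 4.556; τ_2 = 185.2/4.556 = 40.65 μs.
Leg 3: speed unknown; τ_3 = 68.80/γ_3.
Total proper time: 67.41 + 40.65 + τ_3 = 136.0, so τ_3 = 136.0 − 108.1 = 27.93 μs.
γ_3 = 68.80/27.93 = 2.463; β = √(1 − 1/γ²) = √0.8351.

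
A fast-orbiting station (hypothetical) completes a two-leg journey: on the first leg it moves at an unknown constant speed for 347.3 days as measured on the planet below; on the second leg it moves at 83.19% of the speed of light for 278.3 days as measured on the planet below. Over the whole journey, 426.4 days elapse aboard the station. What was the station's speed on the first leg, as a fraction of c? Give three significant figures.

Leg 1: speed unknown; τ_1 = 347.3/γ_1.
Leg 2: β = 0.8319; γ = 1/√(1 − 0.8319²) = 1/√0.3079 = 1.802; τ_2 = 278.3/1.802 = 154.4 days.
Total proper time: τ_1 + 154.4 = 426.4, so τ_1 = 426.4 − 154.4 = 272.0 days.
γ_1 = 347.3/272.0 = 1.277; β = √(1 − 1/γ²) = √0.3868.

β = 0.622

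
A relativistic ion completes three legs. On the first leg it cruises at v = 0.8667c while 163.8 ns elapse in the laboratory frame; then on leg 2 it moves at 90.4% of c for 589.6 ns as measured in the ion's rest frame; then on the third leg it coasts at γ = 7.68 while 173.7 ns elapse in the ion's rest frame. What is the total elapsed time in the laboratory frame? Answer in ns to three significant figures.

Δt = 2880 ns

Leg 1: 163.8 ns is already measured in the laboratory frame.
Leg 2: β = 0.904; γ = 1/√(1 − 0.904²) = 1/√0.1828 = 2.339; Δt_2 = 2.339 × 589.6 = 1379 ns.
Leg 3: γ = 7.68; Δt_3 = 7.680 × 173.7 = 1334 ns.
Total: 163.8 + 1379 + 1334 ns.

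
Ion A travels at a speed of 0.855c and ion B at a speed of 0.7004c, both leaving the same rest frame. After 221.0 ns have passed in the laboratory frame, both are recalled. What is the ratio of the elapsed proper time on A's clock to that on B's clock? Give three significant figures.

τ_A/τ_B = 0.727

A: γ = 1/√(1 − 0.855²) = 1/√0.2690 = 1.928. B: γ = 1/√(1 − 0.7004²) = 1/√0.5094 = 1.401.
τ_A/τ_B = γ_B/γ_A = 1.401/1.928 = 0.7266, so τ_A/τ_B = 0.7266.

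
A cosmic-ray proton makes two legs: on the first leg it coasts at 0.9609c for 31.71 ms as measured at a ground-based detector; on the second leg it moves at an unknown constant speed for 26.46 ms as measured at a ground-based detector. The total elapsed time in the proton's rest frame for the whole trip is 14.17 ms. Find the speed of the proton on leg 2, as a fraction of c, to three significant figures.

Leg 1: γ = 1/√(1 − 0.9609²) = 1/√0.07667 = 3.611; τ_1 = 31.71/3.611 = 8.780 ms.
Leg 2: speed unknown; τ_2 = 26.46/γ_2.
Total proper time: 8.780 + τ_2 = 14.17, so τ_2 = 14.17 − 8.780 = 5.390 ms.
γ_2 = 26.46/5.390 = 4.909; β = √(1 − 1/γ²) = √0.9585.

β = 0.979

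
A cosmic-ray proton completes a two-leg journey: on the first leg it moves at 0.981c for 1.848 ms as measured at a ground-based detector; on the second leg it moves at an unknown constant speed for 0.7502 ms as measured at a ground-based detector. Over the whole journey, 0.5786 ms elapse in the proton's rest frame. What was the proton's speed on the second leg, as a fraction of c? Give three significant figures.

β = 0.956

Leg 1: γ = 1/√(1 − 0.981²) = 1/√0.03764 = 5.154; τ_1 = 1.848/5.154 = 0.3585 ms.
Leg 2: speed unknown; τ_2 = 0.7502/γ_2.
Total proper time: 0.3585 + τ_2 = 0.5786, so τ_2 = 0.5786 − 0.3585 = 0.2201 ms.
γ_2 = 0.7502/0.2201 = 3.409; β = √(1 − 1/γ²) = √0.9139.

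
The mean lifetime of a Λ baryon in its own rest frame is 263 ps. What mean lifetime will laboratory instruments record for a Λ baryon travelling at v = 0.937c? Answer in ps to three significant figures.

Δt = 753 ps

γ = 1/√(1 − 0.937²) = 1/√0.1220 = 2.863
The rest-frame lifetime is the proper time; the lab measures the dilated interval Δt = γτ₀ = 2.863 × 263 ps.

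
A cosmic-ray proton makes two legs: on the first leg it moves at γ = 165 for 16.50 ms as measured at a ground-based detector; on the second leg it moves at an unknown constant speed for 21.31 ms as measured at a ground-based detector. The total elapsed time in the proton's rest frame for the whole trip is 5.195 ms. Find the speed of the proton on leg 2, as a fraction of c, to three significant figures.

β = 0.971

Leg 1: γ = 165; τ_1 = 16.50/165.0 = 0.1000 ms.
Leg 2: speed unknown; τ_2 = 21.31/γ_2.
Total proper time: 0.1000 + τ_2 = 5.195, so τ_2 = 5.195 − 0.1000 = 5.095 ms.
γ_2 = 21.31/5.095 = 4.183; β = √(1 − 1/γ²) = √0.9428.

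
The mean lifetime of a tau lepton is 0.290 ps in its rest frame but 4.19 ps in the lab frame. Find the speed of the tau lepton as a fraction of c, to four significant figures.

v = 0.9976c

γ = Δt/τ₀ = 4.19/0.290 = 14.45
β = √(1 − 1/γ²) = √(1 − 0.004790) = √0.9952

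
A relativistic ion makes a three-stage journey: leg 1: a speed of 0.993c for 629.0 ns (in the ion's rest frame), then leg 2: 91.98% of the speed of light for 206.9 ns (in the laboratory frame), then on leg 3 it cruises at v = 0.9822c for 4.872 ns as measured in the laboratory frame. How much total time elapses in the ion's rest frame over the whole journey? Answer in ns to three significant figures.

τ = 711 ns

Leg 1: 629.0 ns is already measured in the ion's rest frame.
Leg 2: β = 0.9198; γ = 1/√(1 − 0.9198²) = 1/√0.1540 = 2.549; τ_2 = 206.9/2.549 = 81.18 ns.
Leg 3: γ = 1/√(1 − 0.9822²) = 1/√0.03528 = 5.324; τ_3 = 4.872/5.324 = 0.9151 ns.
Total: 629.0 + 81.18 + 0.9151 ns.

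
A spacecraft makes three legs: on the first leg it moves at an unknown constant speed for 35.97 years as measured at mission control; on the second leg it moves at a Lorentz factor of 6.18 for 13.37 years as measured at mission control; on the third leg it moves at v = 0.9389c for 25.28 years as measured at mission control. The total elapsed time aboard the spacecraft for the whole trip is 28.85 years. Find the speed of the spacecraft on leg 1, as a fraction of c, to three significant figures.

β = 0.866

Leg 1: speed unknown; τ_1 = 35.97/γ_1.
Leg 2: γ = 6.18; τ_2 = 13.37/6.180 = 2.163 years.
Leg 3: γ = 1/√(1 − 0.9389²) = 1/√0.1185 = 2.905; τ_3 = 25.28/2.905 = 8.701 years.
Total proper time: τ_1 + 2.163 + 8.701 = 28.85, so τ_1 = 28.85 − 10.86 = 17.99 years.
γ_1 = 35.97/17.99 = 2.000; β = √(1 − 1/γ²) = √0.7500.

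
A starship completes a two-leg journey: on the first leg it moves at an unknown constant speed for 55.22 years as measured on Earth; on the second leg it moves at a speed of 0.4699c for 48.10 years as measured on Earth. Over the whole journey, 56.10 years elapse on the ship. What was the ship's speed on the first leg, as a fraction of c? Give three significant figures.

β = 0.969

Leg 1: speed unknown; τ_1 = 55.22/γ_1.
Leg 2: γ = 1/√(1 − 0.4699²) = 1/√0.7792 = 1.133; τ_2 = 48.10/1.133 = 42.46 years.
Total proper time: τ_1 + 42.46 = 56.10, so τ_1 = 56.10 − 42.46 = 13.64 years.
γ_1 = 55.22/13.64 = 4.048; β = √(1 − 1/γ²) = √0.9390.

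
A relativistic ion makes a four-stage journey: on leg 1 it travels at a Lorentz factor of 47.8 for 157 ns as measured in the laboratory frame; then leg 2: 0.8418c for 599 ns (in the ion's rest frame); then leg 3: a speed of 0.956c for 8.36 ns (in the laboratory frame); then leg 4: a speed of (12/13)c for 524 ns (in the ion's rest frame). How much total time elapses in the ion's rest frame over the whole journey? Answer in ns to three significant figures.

Leg 1: γ = 47.8; τ_1 = 157/47.80 = 3.285 ns.
Leg 2: 599 ns is already measured in the ion's rest frame.
Leg 3: γ = 1/√(1 − 0.956²) = 1/√0.08606 = 3.409; τ_3 = 8.36/3.409 = 2.453 ns.
Leg 4: 524 ns is already measured in the ion's rest frame.
Total: 3.285 + 599.0 + 2.453 + 524.0 ns.

τ = 1130 ns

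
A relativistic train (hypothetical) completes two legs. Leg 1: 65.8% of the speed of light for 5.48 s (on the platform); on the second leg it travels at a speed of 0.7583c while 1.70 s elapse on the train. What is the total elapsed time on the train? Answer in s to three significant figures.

τ = 5.83 s

Leg 1: β = 0.658; γ = 1/√(1 − 0.658²) = 1/√0.5670 = 1.328; τ_1 = 5.48/1.328 = 4.127 s.
Leg 2: 1.70 s is already measured on the train.
Total: 4.127 + 1.700 s.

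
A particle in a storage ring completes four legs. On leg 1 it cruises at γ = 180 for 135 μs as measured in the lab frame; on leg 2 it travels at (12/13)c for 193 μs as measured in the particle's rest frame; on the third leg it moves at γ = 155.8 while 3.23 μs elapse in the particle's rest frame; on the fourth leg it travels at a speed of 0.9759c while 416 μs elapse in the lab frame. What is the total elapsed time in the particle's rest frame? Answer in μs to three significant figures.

τ = 288 μs

Leg 1: γ = 180; τ_1 = 135/180.0 = 0.7500 μs.
Leg 2: 193 μs is already measured in the particle's rest frame.
Leg 3: 3.23 μs is already measured in the particle's rest frame.
Leg 4: γ = 1/√(1 − 0.9759²) = 1/√0.04762 = 4.583; τ_4 = 416/4.583 = 90.78 μs.
Total: 0.7500 + 193.0 + 3.230 + 90.78 μs.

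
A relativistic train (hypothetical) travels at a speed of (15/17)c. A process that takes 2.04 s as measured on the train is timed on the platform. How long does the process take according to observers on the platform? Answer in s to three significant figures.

Δt = 4.33 s

γ = 1/√(1 − (15/17)²) = 17/8 = 2.125
The interval measured on the train is the proper time (both events occur at the same place in that frame); the lab-frame interval is Δt = γτ = 2.125 × 2.04 s.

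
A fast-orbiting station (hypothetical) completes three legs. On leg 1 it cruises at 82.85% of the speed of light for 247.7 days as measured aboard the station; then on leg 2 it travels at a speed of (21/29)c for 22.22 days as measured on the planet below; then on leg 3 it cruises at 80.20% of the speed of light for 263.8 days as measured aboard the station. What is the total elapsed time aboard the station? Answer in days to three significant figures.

τ = 527 days

Leg 1: 247.7 days is already measured aboard the station.
Leg 2: γ = 1/√(1 − (21/29)²) = 29/20 = 1.450; τ_2 = 22.22/1.450 = 15.32 days.
Leg 3: 263.8 days is already measured aboard the station.
Total: 247.7 + 15.32 + 263.8 days.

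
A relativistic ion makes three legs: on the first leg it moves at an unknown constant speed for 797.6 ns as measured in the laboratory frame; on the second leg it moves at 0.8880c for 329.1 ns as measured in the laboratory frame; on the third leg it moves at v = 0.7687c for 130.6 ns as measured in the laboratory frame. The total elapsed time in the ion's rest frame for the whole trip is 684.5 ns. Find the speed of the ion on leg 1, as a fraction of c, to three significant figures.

Leg 1: speed unknown; τ_1 = 797.6/γ_1.
Leg 2: γ = 1/√(1 − 0.8880²) = 1/√0.2115 = 2.175; τ_2 = 329.1/2.175 = 151.3 ns.
Leg 3: γ = 1/√(1 − 0.7687²) = 1/√0.4091 = 1.563; τ_3 = 130.6/1.563 = 83.53 ns.
Total proper time: τ_1 + 151.3 + 83.53 = 684.5, so τ_1 = 684.5 − 234.9 = 449.6 ns.
γ_1 = 797.6/449.6 = 1.774; β = √(1 − 1/γ²) = √0.6822.

β = 0.826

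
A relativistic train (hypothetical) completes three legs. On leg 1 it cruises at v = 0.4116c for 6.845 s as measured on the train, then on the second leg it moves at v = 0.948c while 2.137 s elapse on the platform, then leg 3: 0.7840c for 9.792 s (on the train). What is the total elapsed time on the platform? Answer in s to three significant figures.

Δt = 25.4 s

Leg 1: γ = 1/√(1 − 0.4116²) = 1/√0.8306 = 1.097; Δt_1 = 1.097 × 6.845 = 7.511 s.
Leg 2: 2.137 s is already measured on the platform.
Leg 3: γ = 1/√(1 − 0.7840²) = 1/√0.3853 = 1.611; Δt_3 = 1.611 × 9.792 = 15.77 s.
Total: 7.511 + 2.137 + 15.77 s.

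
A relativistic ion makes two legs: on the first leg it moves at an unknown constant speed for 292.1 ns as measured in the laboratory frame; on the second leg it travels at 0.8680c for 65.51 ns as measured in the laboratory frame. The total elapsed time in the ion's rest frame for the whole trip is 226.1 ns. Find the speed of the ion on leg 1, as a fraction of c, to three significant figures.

β = 0.749

Leg 1: speed unknown; τ_1 = 292.1/γ_1.
Leg 2: γ = 1/√(1 − 0.8680²) = 1/√0.2466 = 2.014; τ_2 = 65.51/2.014 = 32.53 ns.
Total proper time: τ_1 + 32.53 = 226.1, so τ_1 = 226.1 − 32.53 = 193.6 ns.
γ_1 = 292.1/193.6 = 1.509; β = √(1 − 1/γ²) = √0.5608.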